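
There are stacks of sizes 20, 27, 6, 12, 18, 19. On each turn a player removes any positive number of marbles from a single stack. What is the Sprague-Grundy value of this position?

4

In binary:
  10100  (20)
  11011  (27)
  00110  (6)
  01100  (12)
  10010  (18)
  10011  (19)
  -----
  00100  (4)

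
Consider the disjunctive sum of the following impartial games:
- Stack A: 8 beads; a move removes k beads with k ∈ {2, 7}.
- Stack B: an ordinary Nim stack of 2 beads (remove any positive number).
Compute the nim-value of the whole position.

0

Grundy values for stack A (subtraction set {2, 7}):
k:     0  1  2  3  4  5  6  7  8
g(k):  0  0  1  1  0  0  1  1  2
So g(8) = 2.
Stack B is a plain Nim stack of size 2, so its Grundy value is 2.
By the Sprague-Grundy theorem, the Grundy value of a sum of independent games is the XOR of the component values.
Combined value = 2 ⊕ 2 = 0.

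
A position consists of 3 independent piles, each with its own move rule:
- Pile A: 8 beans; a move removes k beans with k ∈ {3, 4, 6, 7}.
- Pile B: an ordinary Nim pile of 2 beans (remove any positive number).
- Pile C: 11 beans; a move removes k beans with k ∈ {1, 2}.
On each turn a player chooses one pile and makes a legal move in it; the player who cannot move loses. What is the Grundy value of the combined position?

2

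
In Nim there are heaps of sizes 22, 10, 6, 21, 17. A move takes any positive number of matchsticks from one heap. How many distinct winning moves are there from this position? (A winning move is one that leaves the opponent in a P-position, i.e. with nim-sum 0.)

3

Nim-sum: 22 ^ 10 ^ 6 ^ 21 ^ 17 = 30.
The overall nim-sum is X = 30. A heap of size p has a winning move iff p XOR X < p (reduce it to p XOR X).
  22: 22 XOR 30 = 8 < 22 — winning move (to 8).
  10: 10 XOR 30 = 20 ≥ 10 — no move.
  6: 6 XOR 30 = 24 ≥ 6 — no move.
  21: 21 XOR 30 = 11 < 21 — winning move (to 11).
  17: 17 XOR 30 = 15 < 17 — winning move (to 15).
That gives 3 winning moves.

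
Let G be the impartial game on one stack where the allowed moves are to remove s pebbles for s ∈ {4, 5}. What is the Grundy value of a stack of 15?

1

Build the Grundy sequence with g(k) = mex{g(k−s) : s ∈ {4, 5}, s ≤ k}:
k:     0  1  2  3  4  5  6  7  8  9 10 11 12 13 14 15
g(k):  0  0  0  0  1  1  1  1  2  0  0  0  0  1  1  1
So g(15) = 1.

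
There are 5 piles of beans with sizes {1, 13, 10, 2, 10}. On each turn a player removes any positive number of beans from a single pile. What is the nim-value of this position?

In binary:
  0001  (1)
  1101  (13)
  1010  (10)
  0010  (2)
  1010  (10)
  ----
  1110  (14)

14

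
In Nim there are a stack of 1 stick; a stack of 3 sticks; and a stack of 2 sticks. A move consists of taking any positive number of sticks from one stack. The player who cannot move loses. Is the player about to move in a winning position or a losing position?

Compute the nim-sum pairwise:
1 ⊕ 3 = 2
2 ⊕ 2 = 0
The nim-sum is 0, so this is a P-position: the player to move is in a losing position under optimal play.

Losing position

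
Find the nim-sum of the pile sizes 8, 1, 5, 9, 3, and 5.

Nim-sum: 8 XOR 1 XOR 5 XOR 9 XOR 3 XOR 5 = 3.

3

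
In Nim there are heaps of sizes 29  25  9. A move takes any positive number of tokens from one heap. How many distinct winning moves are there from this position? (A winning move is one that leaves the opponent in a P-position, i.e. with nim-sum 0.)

3

Nim-sum: 29 ^ 25 ^ 9 = 13.
The overall nim-sum is X = 13. A heap of size p has a winning move iff p XOR X < p (reduce it to p XOR X).
  29: 29 XOR 13 = 16 < 29 — winning move (to 16).
  25: 25 XOR 13 = 20 < 25 — winning move (to 20).
  9: 9 XOR 13 = 4 < 9 — winning move (to 4).
That gives 3 winning moves.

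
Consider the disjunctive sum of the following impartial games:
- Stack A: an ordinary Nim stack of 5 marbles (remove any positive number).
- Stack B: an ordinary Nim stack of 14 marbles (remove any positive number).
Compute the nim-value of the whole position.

11

Stack A is a plain Nim stack of size 5, so its Grundy value is 5.
Stack B is a plain Nim stack of size 14, so its Grundy value is 14.
The value of a disjunctive sum is the nim-sum of the parts.
Combined value = 5 XOR 14 = 11.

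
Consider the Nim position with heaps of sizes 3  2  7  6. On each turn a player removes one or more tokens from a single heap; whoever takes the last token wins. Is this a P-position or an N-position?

Bitwise XOR of the heap sizes:
  011  (3)
  010  (2)
  111  (7)
  110  (6)
  ---
  000  (0)
The nim-sum is 0, so this is a P-position: the player to move is in a losing position under optimal play.

P-position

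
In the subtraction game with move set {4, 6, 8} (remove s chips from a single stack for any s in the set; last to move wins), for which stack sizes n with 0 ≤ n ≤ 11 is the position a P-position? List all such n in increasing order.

0, 1, 2, 3

Compute g(0), g(1), … for moves {4, 6, 8}:
g(0) = mex{} = 0
g(1) = mex{} = 0
g(2) = mex{} = 0
g(3) = mex{} = 0
g(4) = mex{0} = 1
g(5) = mex{0} = 1
g(6) = mex{0} = 1
g(7) = mex{0} = 1
g(8) = mex{0,1} = 2
g(9) = mex{0,1} = 2
g(10) = mex{0,1} = 2
g(11) = mex{0,1} = 2
The P-positions (g = 0) in 0..11 are 0, 1, 2, 3.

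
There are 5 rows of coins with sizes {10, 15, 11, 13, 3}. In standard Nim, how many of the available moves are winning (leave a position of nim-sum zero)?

In binary:
  1010  (10)
  1111  (15)
  1011  (11)
  1101  (13)
  0011  (3)
  ----
  0000  (0)
The nim-sum is already 0, so every move leaves a nonzero nim-sum — there are no winning moves.

0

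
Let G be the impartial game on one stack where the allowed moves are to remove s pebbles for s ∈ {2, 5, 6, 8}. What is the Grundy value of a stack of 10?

3

Grundy values for subtraction set {2, 5, 6, 8}:
g(0) = mex{} = 0
g(1) = mex{} = 0
g(2) = mex{0} = 1
g(3) = mex{0} = 1
g(4) = mex{1} = 0
g(5) = mex{0,1} = 2
g(6) = mex{0} = 1
g(7) = mex{0,1,2} = 3
g(8) = mex{0,1} = 2
g(9) = mex{0,1,3} = 2
g(10) = mex{0,1,2} = 3
So g(10) = 3.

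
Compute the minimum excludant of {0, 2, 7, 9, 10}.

1

0 is in the set but 1 is not, so the mex is 1.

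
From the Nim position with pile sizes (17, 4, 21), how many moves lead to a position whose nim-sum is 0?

0

Compute the nim-sum pairwise:
17 ⊕ 4 = 21
21 ⊕ 21 = 0
The nim-sum is already 0, so every move leaves a nonzero nim-sum — there are no winning moves.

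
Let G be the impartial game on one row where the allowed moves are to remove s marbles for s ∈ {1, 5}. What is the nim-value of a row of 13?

1

Build the Grundy sequence with g(k) = mex{g(k−s) : s ∈ {1, 5}, s ≤ k}:
k:     0  1  2  3  4  5  6  7  8  9 10 11 12 13
g(k):  0  1  0  1  0  1  0  1  0  1  0  1  0  1
So g(13) = 1.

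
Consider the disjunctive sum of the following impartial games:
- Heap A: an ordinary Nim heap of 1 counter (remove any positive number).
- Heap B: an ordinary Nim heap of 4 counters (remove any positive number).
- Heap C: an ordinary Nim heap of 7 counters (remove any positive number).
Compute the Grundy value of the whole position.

2

Heap A is a plain Nim heap of size 1, so its Grundy value is 1.
Heap B is a plain Nim heap of size 4, so its Grundy value is 4.
Heap C is a plain Nim heap of size 7, so its Grundy value is 7.
By the Sprague-Grundy theorem, the Grundy value of a sum of independent games is the XOR of the component values.
Combined value = 1 ⊕ 4 ⊕ 7 = 2.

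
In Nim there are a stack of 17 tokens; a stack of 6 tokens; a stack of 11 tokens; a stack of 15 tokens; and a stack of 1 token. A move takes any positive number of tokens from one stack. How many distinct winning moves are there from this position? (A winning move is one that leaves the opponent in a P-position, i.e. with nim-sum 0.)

Nim-sum: 17 XOR 6 XOR 11 XOR 15 XOR 1 = 18.
The overall nim-sum is X = 18. A stack of size p has a winning move iff p XOR X < p (reduce it to p XOR X).
  17: 17 XOR 18 = 3 < 17 — winning move (to 3).
  6: 6 XOR 18 = 20 ≥ 6 — no move.
  11: 11 XOR 18 = 25 ≥ 11 — no move.
  15: 15 XOR 18 = 29 ≥ 15 — no move.
  1: 1 XOR 18 = 19 ≥ 1 — no move.
That gives 1 winning move.

1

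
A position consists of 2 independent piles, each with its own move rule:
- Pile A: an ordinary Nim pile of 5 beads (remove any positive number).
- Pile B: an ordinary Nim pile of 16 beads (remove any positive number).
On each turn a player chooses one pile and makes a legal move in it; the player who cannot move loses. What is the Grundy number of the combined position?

21

Pile A is a plain Nim pile of size 5, so its Grundy value is 5.
Pile B is a plain Nim pile of size 16, so its Grundy value is 16.
The value of a disjunctive sum is the nim-sum of the parts.
Combined value = 5 ⊕ 16 = 21.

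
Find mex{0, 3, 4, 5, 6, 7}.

0 is in the set but 1 is not, so the mex is 1.

1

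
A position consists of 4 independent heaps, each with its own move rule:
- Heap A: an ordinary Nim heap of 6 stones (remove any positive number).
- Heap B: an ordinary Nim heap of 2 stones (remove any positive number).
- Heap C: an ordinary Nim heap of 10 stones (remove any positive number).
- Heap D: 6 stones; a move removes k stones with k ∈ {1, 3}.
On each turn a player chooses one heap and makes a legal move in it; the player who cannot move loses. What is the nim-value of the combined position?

Heap A is a plain Nim heap of size 6, so its Grundy value is 6.
Heap B is a plain Nim heap of size 2, so its Grundy value is 2.
Heap C is a plain Nim heap of size 10, so its Grundy value is 10.
Build the Grundy sequence for heap D with g(k) = mex{g(k−s) : s ∈ {1, 3}, s ≤ k}:
k:     0  1  2  3  4  5  6
g(k):  0  1  0  1  0  1  0
So g(6) = 0.
By the Sprague-Grundy theorem, the Grundy value of a sum of independent games is the XOR of the component values.
Combined value = 6 ⊕ 2 ⊕ 10 ⊕ 0 = 14.

14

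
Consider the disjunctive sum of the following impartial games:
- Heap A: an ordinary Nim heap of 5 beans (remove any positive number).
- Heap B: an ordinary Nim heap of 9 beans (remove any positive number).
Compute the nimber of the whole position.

12

Heap A is a plain Nim heap of size 5, so its Grundy value is 5.
Heap B is a plain Nim heap of size 9, so its Grundy value is 9.
By the Sprague-Grundy theorem, the Grundy value of a sum of independent games is the XOR of the component values.
Combined value = 5 XOR 9 = 12.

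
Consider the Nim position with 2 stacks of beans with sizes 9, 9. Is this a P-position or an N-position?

Compute the nim-sum pairwise:
9 ^ 9 = 0
The nim-sum is 0, so this is a P-position: the player to move is in a losing position under optimal play.

P-position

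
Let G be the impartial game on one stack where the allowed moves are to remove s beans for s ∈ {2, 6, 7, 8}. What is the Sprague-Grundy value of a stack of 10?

Compute g(0), g(1), … for moves {2, 6, 7, 8}:
k:     0  1  2  3  4  5  6  7  8  9 10
g(k):  0  0  1  1  0  0  1  1  2  2  3
So g(10) = 3.

3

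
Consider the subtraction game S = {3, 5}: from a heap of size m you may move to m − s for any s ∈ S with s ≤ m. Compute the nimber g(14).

Grundy values for subtraction set {3, 5}:
k:     0  1  2  3  4  5  6  7  8  9 10 11 12 13 14
g(k):  0  0  0  1  1  1  2  2  0  0  0  1  1  1  2
So g(14) = 2.

2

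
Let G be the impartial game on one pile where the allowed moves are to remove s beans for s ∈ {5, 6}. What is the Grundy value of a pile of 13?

0

Compute g(0), g(1), … for moves {5, 6}:
k:     0  1  2  3  4  5  6  7  8  9 10 11 12 13
g(k):  0  0  0  0  0  1  1  1  1  1  2  0  0  0
So g(13) = 0.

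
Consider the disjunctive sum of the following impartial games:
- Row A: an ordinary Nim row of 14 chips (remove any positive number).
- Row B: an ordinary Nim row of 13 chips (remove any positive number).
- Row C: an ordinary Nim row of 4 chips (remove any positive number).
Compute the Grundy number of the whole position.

7

Row A is a plain Nim row of size 14, so its Grundy value is 14.
Row B is a plain Nim row of size 13, so its Grundy value is 13.
Row C is a plain Nim row of size 4, so its Grundy value is 4.
By the Sprague-Grundy theorem, the Grundy value of a sum of independent games is the XOR of the component values.
Combined value = 14 ⊕ 13 ⊕ 4 = 7.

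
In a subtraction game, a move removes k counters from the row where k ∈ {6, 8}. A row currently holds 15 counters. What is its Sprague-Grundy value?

Build the Grundy sequence with g(k) = mex{g(k−s) : s ∈ {6, 8}, s ≤ k}:
k:     0  1  2  3  4  5  6  7  8  9 10 11 12 13 14 15
g(k):  0  0  0  0  0  0  1  1  1  1  1  1  2  2  0  0
So g(15) = 0.

0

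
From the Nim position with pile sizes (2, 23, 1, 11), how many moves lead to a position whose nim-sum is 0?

1

Compute the nim-sum pairwise:
2 ⊕ 23 = 21
21 ⊕ 1 = 20
20 ⊕ 11 = 31
The overall nim-sum is X = 31. A pile of size p has a winning move iff p XOR X < p (reduce it to p XOR X).
  2: 2 XOR 31 = 29 ≥ 2 — no move.
  23: 23 XOR 31 = 8 < 23 — winning move (to 8).
  1: 1 XOR 31 = 30 ≥ 1 — no move.
  11: 11 XOR 31 = 20 ≥ 11 — no move.
That gives 1 winning move.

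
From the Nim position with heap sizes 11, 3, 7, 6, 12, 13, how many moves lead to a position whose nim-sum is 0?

Nim-sum: 11 ^ 3 ^ 7 ^ 6 ^ 12 ^ 13 = 8.
The overall nim-sum is X = 8. A heap of size p has a winning move iff p XOR X < p (reduce it to p XOR X).
  11: 11 XOR 8 = 3 < 11 — winning move (to 3).
  3: 3 XOR 8 = 11 ≥ 3 — no move.
  7: 7 XOR 8 = 15 ≥ 7 — no move.
  6: 6 XOR 8 = 14 ≥ 6 — no move.
  12: 12 XOR 8 = 4 < 12 — winning move (to 4).
  13: 13 XOR 8 = 5 < 13 — winning move (to 5).
That gives 3 winning moves.

3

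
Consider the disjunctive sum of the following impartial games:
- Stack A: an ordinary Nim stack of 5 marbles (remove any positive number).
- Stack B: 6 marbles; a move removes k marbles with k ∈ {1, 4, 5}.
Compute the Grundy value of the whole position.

Stack A is a plain Nim stack of size 5, so its Grundy value is 5.
Build the Grundy sequence for stack B with g(k) = mex{g(k−s) : s ∈ {1, 4, 5}, s ≤ k}:
k:     0  1  2  3  4  5  6
g(k):  0  1  0  1  2  3  2
So g(6) = 2.
By the Sprague-Grundy theorem, the Grundy value of a sum of independent games is the XOR of the component values.
Combined value = 5 ⊕ 2 = 7.

7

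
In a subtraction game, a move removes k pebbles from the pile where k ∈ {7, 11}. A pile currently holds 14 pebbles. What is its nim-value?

2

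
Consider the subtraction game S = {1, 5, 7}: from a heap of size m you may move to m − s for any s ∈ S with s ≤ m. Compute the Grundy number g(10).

0

Compute g(0), g(1), … for moves {1, 5, 7}:
g(0) = mex{} = 0
g(1) = mex{0} = 1
g(2) = mex{1} = 0
g(3) = mex{0} = 1
g(4) = mex{1} = 0
g(5) = mex{0} = 1
g(6) = mex{1} = 0
g(7) = mex{0} = 1
g(8) = mex{1} = 0
g(9) = mex{0} = 1
g(10) = mex{1} = 0
So g(10) = 0.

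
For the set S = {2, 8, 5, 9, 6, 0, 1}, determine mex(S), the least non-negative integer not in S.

The values 0, 1, 2 are all present; 3 is the first non-negative integer missing from the set.

3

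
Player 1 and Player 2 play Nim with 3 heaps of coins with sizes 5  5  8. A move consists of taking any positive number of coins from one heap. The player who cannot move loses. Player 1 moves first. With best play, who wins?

Bitwise XOR of the heap sizes:
  0101  (5)
  0101  (5)
  1000  (8)
  ----
  1000  (8)
The nim-sum is 8 ≠ 0, so this is an N-position: the player to move can win; Player 1 has a winning move.

Player 1 wins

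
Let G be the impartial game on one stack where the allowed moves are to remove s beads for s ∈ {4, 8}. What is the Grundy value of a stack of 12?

0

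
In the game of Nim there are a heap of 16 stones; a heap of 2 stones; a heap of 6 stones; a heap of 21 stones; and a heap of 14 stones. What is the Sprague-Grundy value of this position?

15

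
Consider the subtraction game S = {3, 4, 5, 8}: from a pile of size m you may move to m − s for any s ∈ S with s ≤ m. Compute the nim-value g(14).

1

Compute g(0), g(1), … for moves {3, 4, 5, 8}:
g(0) = mex{} = 0
g(1) = mex{} = 0
g(2) = mex{} = 0
g(3) = mex{0} = 1
g(4) = mex{0} = 1
g(5) = mex{0} = 1
g(6) = mex{0,1} = 2
g(7) = mex{0,1} = 2
g(8) = mex{0,1} = 2
g(9) = mex{0,1,2} = 3
g(10) = mex{0,1,2} = 3
g(11) = mex{1,2} = 0
g(12) = mex{1,2,3} = 0
g(13) = mex{1,2,3} = 0
g(14) = mex{0,2,3} = 1
So g(14) = 1.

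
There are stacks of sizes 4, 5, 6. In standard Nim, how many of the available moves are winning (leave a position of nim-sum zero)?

3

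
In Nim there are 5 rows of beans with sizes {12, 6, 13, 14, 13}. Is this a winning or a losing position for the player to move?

Winning position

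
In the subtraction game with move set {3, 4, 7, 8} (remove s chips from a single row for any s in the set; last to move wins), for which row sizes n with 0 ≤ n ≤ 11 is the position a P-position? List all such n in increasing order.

0, 1, 2, 11

Build the Grundy sequence with g(k) = mex{g(k−s) : s ∈ {3, 4, 7, 8}, s ≤ k}:
k:     0  1  2  3  4  5  6  7  8  9 10 11
g(k):  0  0  0  1  1  1  2  2  2  3  3  0
The P-positions (g = 0) in 0..11 are 0, 1, 2, 11.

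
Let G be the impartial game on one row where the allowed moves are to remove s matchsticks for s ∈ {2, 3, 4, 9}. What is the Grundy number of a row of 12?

Compute g(0), g(1), … for moves {2, 3, 4, 9}:
g(0) = mex{} = 0
g(1) = mex{} = 0
g(2) = mex{0} = 1
g(3) = mex{0} = 1
g(4) = mex{0,1} = 2
g(5) = mex{0,1} = 2
g(6) = mex{1,2} = 0
g(7) = mex{1,2} = 0
g(8) = mex{0,2} = 1
g(9) = mex{0,2} = 1
g(10) = mex{0,1} = 2
g(11) = mex{0,1} = 2
g(12) = mex{1,2} = 0
So g(12) = 0.

0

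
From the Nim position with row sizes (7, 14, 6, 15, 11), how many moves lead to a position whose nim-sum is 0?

Nim-sum: 7 ⊕ 14 ⊕ 6 ⊕ 15 ⊕ 11 = 11.
The overall nim-sum is X = 11. A row of size p has a winning move iff p XOR X < p (reduce it to p XOR X).
  7: 7 XOR 11 = 12 ≥ 7 — no move.
  14: 14 XOR 11 = 5 < 14 — winning move (to 5).
  6: 6 XOR 11 = 13 ≥ 6 — no move.
  15: 15 XOR 11 = 4 < 15 — winning move (to 4).
  11: 11 XOR 11 = 0 < 11 — winning move (to 0).
That gives 3 winning moves.

3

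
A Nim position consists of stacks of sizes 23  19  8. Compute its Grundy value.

Nim-sum: 23 ^ 19 ^ 8 = 12.

12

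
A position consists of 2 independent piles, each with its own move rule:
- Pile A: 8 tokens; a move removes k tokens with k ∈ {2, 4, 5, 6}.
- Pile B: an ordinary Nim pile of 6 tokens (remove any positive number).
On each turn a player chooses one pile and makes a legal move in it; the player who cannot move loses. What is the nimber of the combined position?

For pile A, compute g(0), g(1), … with moves {2, 4, 5, 6}:
k:     0  1  2  3  4  5  6  7  8
g(k):  0  0  1  1  2  2  3  3  0
So g(8) = 0.
Pile B is a plain Nim pile of size 6, so its Grundy value is 6.
By the Sprague-Grundy theorem, the Grundy value of a sum of independent games is the XOR of the component values.
Combined value = 0 XOR 6 = 6.

6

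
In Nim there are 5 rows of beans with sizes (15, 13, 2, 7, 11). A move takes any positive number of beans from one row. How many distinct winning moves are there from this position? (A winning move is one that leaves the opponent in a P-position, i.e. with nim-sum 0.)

3

In binary:
  1111  (15)
  1101  (13)
  0010  (2)
  0111  (7)
  1011  (11)
  ----
  1100  (12)
The overall nim-sum is X = 12. A row of size p has a winning move iff p XOR X < p (reduce it to p XOR X).
  15: 15 XOR 12 = 3 < 15 — winning move (to 3).
  13: 13 XOR 12 = 1 < 13 — winning move (to 1).
  2: 2 XOR 12 = 14 ≥ 2 — no move.
  7: 7 XOR 12 = 11 ≥ 7 — no move.
  11: 11 XOR 12 = 7 < 11 — winning move (to 7).
That gives 3 winning moves.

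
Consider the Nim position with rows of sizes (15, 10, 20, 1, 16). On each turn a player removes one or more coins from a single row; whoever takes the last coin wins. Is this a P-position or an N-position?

Nim-sum: 15 XOR 10 XOR 20 XOR 1 XOR 16 = 0.
The nim-sum is 0, so this is a P-position: the player to move is in a losing position under optimal play.

P-position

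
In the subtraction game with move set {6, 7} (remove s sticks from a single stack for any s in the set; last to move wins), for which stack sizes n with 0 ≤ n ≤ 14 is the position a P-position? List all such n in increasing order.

0, 1, 2, 3, 4, 5, 13, 14

Compute g(0), g(1), … for moves {6, 7}:
k:     0  1  2  3  4  5  6  7  8  9 10 11 12 13 14
g(k):  0  0  0  0  0  0  1  1  1  1  1  1  2  0  0
The P-positions (g = 0) in 0..14 are 0, 1, 2, 3, 4, 5, 13, 14.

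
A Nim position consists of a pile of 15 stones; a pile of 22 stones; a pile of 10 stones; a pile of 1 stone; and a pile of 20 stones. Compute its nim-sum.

6

Compute the nim-sum pairwise:
15 ⊕ 22 = 25
25 ⊕ 10 = 19
19 ⊕ 1 = 18
18 ⊕ 20 = 6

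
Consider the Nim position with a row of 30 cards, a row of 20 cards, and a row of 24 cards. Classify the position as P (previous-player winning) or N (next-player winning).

N-position

Nim-sum: 30 ^ 20 ^ 24 = 18.
The nim-sum is 18 ≠ 0, so this is an N-position: the player to move can win.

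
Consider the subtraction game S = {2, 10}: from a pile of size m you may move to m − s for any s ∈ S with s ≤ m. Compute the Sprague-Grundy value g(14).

Grundy values for subtraction set {2, 10}:
g(0) = mex{} = 0
g(1) = mex{} = 0
g(2) = mex{0} = 1
g(3) = mex{0} = 1
g(4) = mex{1} = 0
g(5) = mex{1} = 0
g(6) = mex{0} = 1
g(7) = mex{0} = 1
g(8) = mex{1} = 0
g(9) = mex{1} = 0
g(10) = mex{0} = 1
g(11) = mex{0} = 1
g(12) = mex{1} = 0
g(13) = mex{1} = 0
g(14) = mex{0} = 1
So g(14) = 1.

1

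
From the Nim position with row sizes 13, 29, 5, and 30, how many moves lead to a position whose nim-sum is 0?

3

Compute the nim-sum pairwise:
13 ^ 29 = 16
16 ^ 5 = 21
21 ^ 30 = 11
The overall nim-sum is X = 11. A row of size p has a winning move iff p XOR X < p (reduce it to p XOR X).
  13: 13 XOR 11 = 6 < 13 — winning move (to 6).
  29: 29 XOR 11 = 22 < 29 — winning move (to 22).
  5: 5 XOR 11 = 14 ≥ 5 — no move.
  30: 30 XOR 11 = 21 < 30 — winning move (to 21).
That gives 3 winning moves.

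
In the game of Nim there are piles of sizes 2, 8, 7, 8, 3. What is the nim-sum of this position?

6

Nim-sum: 2 ^ 8 ^ 7 ^ 8 ^ 3 = 6.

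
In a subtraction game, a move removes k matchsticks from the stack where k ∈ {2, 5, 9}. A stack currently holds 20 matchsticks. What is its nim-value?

1

Build the Grundy sequence with g(k) = mex{g(k−s) : s ∈ {2, 5, 9}, s ≤ k}:
k:     0  1  2  3  4  5  6  7  8  9 10 11 12 13 14 15 16 17 18 19 20
g(k):  0  0  1  1  0  2  1  0  0  1  1  0  2  1  0  0  1  1  0  2  1
So g(20) = 1.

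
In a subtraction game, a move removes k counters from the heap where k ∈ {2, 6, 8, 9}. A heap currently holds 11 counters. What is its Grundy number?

3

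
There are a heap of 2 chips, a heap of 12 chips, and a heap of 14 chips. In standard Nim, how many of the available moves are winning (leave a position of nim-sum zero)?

0

Compute the nim-sum pairwise:
2 ⊕ 12 = 14
14 ⊕ 14 = 0
The nim-sum is already 0, so every move leaves a nonzero nim-sum — there are no winning moves.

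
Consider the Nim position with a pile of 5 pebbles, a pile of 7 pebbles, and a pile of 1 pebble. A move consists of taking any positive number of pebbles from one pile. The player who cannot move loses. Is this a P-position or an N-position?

N-position

Nim-sum: 5 ^ 7 ^ 1 = 3.
The nim-sum is 3 ≠ 0, so this is an N-position: the player to move can win.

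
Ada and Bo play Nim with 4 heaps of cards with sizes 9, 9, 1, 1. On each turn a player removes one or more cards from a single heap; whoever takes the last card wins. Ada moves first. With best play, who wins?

Nim-sum: 9 ⊕ 9 ⊕ 1 ⊕ 1 = 0.
The nim-sum is 0, so this is a P-position: the player to move is in a losing position under optimal play; Ada is about to move from it and so loses — Bo wins.

Bo wins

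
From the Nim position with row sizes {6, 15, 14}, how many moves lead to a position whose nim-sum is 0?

Nim-sum: 6 ^ 15 ^ 14 = 7.
The overall nim-sum is X = 7. A row of size p has a winning move iff p XOR X < p (reduce it to p XOR X).
  6: 6 XOR 7 = 1 < 6 — winning move (to 1).
  15: 15 XOR 7 = 8 < 15 — winning move (to 8).
  14: 14 XOR 7 = 9 < 14 — winning move (to 9).
That gives 3 winning moves.

3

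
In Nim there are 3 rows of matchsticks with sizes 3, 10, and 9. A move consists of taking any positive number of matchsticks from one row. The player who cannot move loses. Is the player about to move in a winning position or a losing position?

Losing position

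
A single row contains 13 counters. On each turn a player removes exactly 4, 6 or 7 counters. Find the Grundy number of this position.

0

Compute g(0), g(1), … for moves {4, 6, 7}:
k:     0  1  2  3  4  5  6  7  8  9 10 11 12 13
g(k):  0  0  0  0  1  1  1  1  2  2  2  0  0  0
So g(13) = 0.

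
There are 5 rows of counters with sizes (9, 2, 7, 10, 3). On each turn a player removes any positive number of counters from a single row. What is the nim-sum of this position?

5

In binary:
  1001  (9)
  0010  (2)
  0111  (7)
  1010  (10)
  0011  (3)
  ----
  0101  (5)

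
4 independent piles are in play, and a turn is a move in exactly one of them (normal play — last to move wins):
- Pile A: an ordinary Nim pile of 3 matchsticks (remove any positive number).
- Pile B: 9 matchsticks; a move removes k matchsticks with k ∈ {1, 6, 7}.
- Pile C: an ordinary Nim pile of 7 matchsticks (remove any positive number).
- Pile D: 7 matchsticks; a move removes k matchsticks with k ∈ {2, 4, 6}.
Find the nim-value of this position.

Pile A is a plain Nim pile of size 3, so its Grundy value is 3.
Build the Grundy sequence for pile B with g(k) = mex{g(k−s) : s ∈ {1, 6, 7}, s ≤ k}:
k:     0  1  2  3  4  5  6  7  8  9
g(k):  0  1  0  1  0  1  2  3  2  3
So g(9) = 3.
Pile C is a plain Nim pile of size 7, so its Grundy value is 7.
Grundy values for pile D (subtraction set {2, 4, 6}):
g(0) = mex{} = 0
g(1) = mex{} = 0
g(2) = mex{0} = 1
g(3) = mex{0} = 1
g(4) = mex{0,1} = 2
g(5) = mex{0,1} = 2
g(6) = mex{0,1,2} = 3
g(7) = mex{0,1,2} = 3
So g(7) = 3.
By the Sprague-Grundy theorem, the Grundy value of a sum of independent games is the XOR of the component values.
Combined value = 3 ⊕ 3 ⊕ 7 ⊕ 3 = 4.

4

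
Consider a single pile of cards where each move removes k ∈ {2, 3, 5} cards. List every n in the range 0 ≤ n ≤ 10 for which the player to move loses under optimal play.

0, 1, 7, 8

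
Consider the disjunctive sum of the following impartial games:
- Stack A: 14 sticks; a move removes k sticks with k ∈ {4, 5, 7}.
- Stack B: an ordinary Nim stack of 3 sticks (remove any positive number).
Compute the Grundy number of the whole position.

3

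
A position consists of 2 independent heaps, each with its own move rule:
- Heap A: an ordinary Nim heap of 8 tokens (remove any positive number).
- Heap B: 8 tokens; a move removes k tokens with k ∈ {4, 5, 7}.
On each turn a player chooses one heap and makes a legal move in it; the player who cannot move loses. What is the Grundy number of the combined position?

Heap A is a plain Nim heap of size 8, so its Grundy value is 8.
For heap B, compute g(0), g(1), … with moves {4, 5, 7}:
g(0) = mex{} = 0
g(1) = mex{} = 0
g(2) = mex{} = 0
g(3) = mex{} = 0
g(4) = mex{0} = 1
g(5) = mex{0} = 1
g(6) = mex{0} = 1
g(7) = mex{0} = 1
g(8) = mex{0,1} = 2
So g(8) = 2.
By the Sprague-Grundy theorem, the Grundy value of a sum of independent games is the XOR of the component values.
Combined value = 8 ⊕ 2 = 10.

10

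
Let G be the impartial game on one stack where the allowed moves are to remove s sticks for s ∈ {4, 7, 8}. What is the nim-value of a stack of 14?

0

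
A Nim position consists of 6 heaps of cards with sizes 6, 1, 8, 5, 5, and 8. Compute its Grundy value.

In binary:
  0110  (6)
  0001  (1)
  1000  (8)
  0101  (5)
  0101  (5)
  1000  (8)
  ----
  0111  (7)

7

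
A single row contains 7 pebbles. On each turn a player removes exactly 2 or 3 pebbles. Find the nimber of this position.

1

Compute g(0), g(1), … for moves {2, 3}:
g(0) = mex{} = 0
g(1) = mex{} = 0
g(2) = mex{0} = 1
g(3) = mex{0} = 1
g(4) = mex{0,1} = 2
g(5) = mex{1} = 0
g(6) = mex{1,2} = 0
g(7) = mex{0,2} = 1
So g(7) = 1.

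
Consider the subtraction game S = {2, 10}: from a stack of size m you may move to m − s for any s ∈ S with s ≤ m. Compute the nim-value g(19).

1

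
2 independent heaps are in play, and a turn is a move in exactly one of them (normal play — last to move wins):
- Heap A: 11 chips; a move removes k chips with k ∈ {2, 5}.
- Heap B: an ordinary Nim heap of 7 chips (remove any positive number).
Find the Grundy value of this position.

7

Grundy values for heap A (subtraction set {2, 5}):
g(0) = mex{} = 0
g(1) = mex{} = 0
g(2) = mex{0} = 1
g(3) = mex{0} = 1
g(4) = mex{1} = 0
g(5) = mex{0,1} = 2
g(6) = mex{0} = 1
g(7) = mex{1,2} = 0
g(8) = mex{1} = 0
g(9) = mex{0} = 1
g(10) = mex{0,2} = 1
g(11) = mex{1} = 0
So g(11) = 0.
Heap B is a plain Nim heap of size 7, so its Grundy value is 7.
The value of a disjunctive sum is the nim-sum of the parts.
Combined value = 0 XOR 7 = 7.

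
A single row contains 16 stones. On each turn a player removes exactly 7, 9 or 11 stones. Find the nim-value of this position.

Compute g(0), g(1), … for moves {7, 9, 11}:
k:     0  1  2  3  4  5  6  7  8  9 10 11 12 13 14 15 16
g(k):  0  0  0  0  0  0  0  1  1  1  1  1  1  1  2  2  2
So g(16) = 2.

2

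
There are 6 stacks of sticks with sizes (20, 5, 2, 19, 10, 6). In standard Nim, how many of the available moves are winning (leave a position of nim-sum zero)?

1

Compute the nim-sum pairwise:
20 ⊕ 5 = 17
17 ⊕ 2 = 19
19 ⊕ 19 = 0
0 ⊕ 10 = 10
10 ⊕ 6 = 12
The overall nim-sum is X = 12. A stack of size p has a winning move iff p XOR X < p (reduce it to p XOR X).
  20: 20 XOR 12 = 24 ≥ 20 — no move.
  5: 5 XOR 12 = 9 ≥ 5 — no move.
  2: 2 XOR 12 = 14 ≥ 2 — no move.
  19: 19 XOR 12 = 31 ≥ 19 — no move.
  10: 10 XOR 12 = 6 < 10 — winning move (to 6).
  6: 6 XOR 12 = 10 ≥ 6 — no move.
That gives 1 winning move.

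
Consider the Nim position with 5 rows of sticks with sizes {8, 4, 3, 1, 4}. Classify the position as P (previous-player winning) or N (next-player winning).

N-position

Compute the nim-sum pairwise:
8 ^ 4 = 12
12 ^ 3 = 15
15 ^ 1 = 14
14 ^ 4 = 10
The nim-sum is 10 ≠ 0, so this is an N-position: the player to move can win.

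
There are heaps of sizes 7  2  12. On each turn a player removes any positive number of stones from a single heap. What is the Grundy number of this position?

Nim-sum: 7 ^ 2 ^ 12 = 9.

9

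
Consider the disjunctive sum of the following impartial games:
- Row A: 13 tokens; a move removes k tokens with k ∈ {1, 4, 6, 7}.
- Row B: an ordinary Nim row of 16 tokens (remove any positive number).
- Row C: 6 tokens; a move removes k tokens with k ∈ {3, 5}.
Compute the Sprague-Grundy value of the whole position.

18

Grundy values for row A (subtraction set {1, 4, 6, 7}):
k:     0  1  2  3  4  5  6  7  8  9 10 11 12 13
g(k):  0  1  0  1  2  0  1  2  3  2  0  1  2  0
So g(13) = 0.
Row B is a plain Nim row of size 16, so its Grundy value is 16.
For row C, compute g(0), g(1), … with moves {3, 5}:
g(0) = mex{} = 0
g(1) = mex{} = 0
g(2) = mex{} = 0
g(3) = mex{0} = 1
g(4) = mex{0} = 1
g(5) = mex{0} = 1
g(6) = mex{0,1} = 2
So g(6) = 2.
By the Sprague-Grundy theorem, the Grundy value of a sum of independent games is the XOR of the component values.
Combined value = 0 ⊕ 16 ⊕ 2 = 18.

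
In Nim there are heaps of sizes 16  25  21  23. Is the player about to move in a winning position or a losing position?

Write each in binary and XOR column by column:
  10000  (16)
  11001  (25)
  10101  (21)
  10111  (23)
  -----
  01011  (11)
The nim-sum is 11 ≠ 0, so this is an N-position: the player to move can win.

Winning position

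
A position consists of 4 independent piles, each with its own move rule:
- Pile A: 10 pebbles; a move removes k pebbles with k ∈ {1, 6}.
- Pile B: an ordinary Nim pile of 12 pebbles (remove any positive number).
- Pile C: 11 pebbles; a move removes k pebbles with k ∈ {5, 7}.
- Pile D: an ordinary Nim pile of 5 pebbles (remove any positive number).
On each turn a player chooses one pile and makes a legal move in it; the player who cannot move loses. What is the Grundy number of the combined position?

10

For pile A, compute g(0), g(1), … with moves {1, 6}:
k:     0  1  2  3  4  5  6  7  8  9 10
g(k):  0  1  0  1  0  1  2  0  1  0  1
So g(10) = 1.
Pile B is a plain Nim pile of size 12, so its Grundy value is 12.
For pile C, compute g(0), g(1), … with moves {5, 7}:
k:     0  1  2  3  4  5  6  7  8  9 10 11
g(k):  0  0  0  0  0  1  1  1  1  1  2  2
So g(11) = 2.
Pile D is a plain Nim pile of size 5, so its Grundy value is 5.
By the Sprague-Grundy theorem, the Grundy value of a sum of independent games is the XOR of the component values.
Combined value = 1 XOR 12 XOR 2 XOR 5 = 10.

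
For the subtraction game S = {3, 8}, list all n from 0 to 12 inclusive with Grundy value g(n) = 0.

0, 1, 2, 6, 7, 11, 12

Grundy values for subtraction set {3, 8}:
k:     0  1  2  3  4  5  6  7  8  9 10 11 12
g(k):  0  0  0  1  1  1  0  0  2  1  1  0  0
The P-positions (g = 0) in 0..12 are 0, 1, 2, 6, 7, 11, 12.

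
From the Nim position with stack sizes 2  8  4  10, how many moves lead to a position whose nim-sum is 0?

1

Nim-sum: 2 ⊕ 8 ⊕ 4 ⊕ 10 = 4.
The overall nim-sum is X = 4. A stack of size p has a winning move iff p XOR X < p (reduce it to p XOR X).
  2: 2 XOR 4 = 6 ≥ 2 — no move.
  8: 8 XOR 4 = 12 ≥ 8 — no move.
  4: 4 XOR 4 = 0 < 4 — winning move (to 0).
  10: 10 XOR 4 = 14 ≥ 10 — no move.
That gives 1 winning move.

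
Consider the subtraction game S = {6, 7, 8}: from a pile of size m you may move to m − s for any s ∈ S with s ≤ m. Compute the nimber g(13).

2

Grundy values for subtraction set {6, 7, 8}:
g(0) = mex{} = 0
g(1) = mex{} = 0
g(2) = mex{} = 0
g(3) = mex{} = 0
g(4) = mex{} = 0
g(5) = mex{} = 0
g(6) = mex{0} = 1
g(7) = mex{0} = 1
g(8) = mex{0} = 1
g(9) = mex{0} = 1
g(10) = mex{0} = 1
g(11) = mex{0} = 1
g(12) = mex{0,1} = 2
g(13) = mex{0,1} = 2
So g(13) = 2.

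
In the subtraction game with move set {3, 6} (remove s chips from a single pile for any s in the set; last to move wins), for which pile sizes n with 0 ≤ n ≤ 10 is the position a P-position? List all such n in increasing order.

0, 1, 2, 9, 10

Compute g(0), g(1), … for moves {3, 6}:
g(0) = mex{} = 0
g(1) = mex{} = 0
g(2) = mex{} = 0
g(3) = mex{0} = 1
g(4) = mex{0} = 1
g(5) = mex{0} = 1
g(6) = mex{0,1} = 2
g(7) = mex{0,1} = 2
g(8) = mex{0,1} = 2
g(9) = mex{1,2} = 0
g(10) = mex{1,2} = 0
The P-positions (g = 0) in 0..10 are 0, 1, 2, 9, 10.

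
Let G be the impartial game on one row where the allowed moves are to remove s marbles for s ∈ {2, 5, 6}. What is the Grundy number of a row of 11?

0

Grundy values for subtraction set {2, 5, 6}:
k:     0  1  2  3  4  5  6  7  8  9 10 11
g(k):  0  0  1  1  0  2  1  3  0  2  1  0
So g(11) = 0.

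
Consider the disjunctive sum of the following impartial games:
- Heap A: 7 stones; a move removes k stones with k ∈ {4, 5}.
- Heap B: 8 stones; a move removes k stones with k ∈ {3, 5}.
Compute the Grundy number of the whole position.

Build the Grundy sequence for heap A with g(k) = mex{g(k−s) : s ∈ {4, 5}, s ≤ k}:
k:     0  1  2  3  4  5  6  7
g(k):  0  0  0  0  1  1  1  1
So g(7) = 1.
Build the Grundy sequence for heap B with g(k) = mex{g(k−s) : s ∈ {3, 5}, s ≤ k}:
k:     0  1  2  3  4  5  6  7  8
g(k):  0  0  0  1  1  1  2  2  0
So g(8) = 0.
By the Sprague-Grundy theorem, the Grundy value of a sum of independent games is the XOR of the component values.
Combined value = 1 ⊕ 0 = 1.

1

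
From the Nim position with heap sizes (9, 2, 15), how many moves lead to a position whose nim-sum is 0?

1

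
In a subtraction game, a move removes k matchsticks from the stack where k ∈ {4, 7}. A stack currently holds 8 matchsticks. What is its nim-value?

Compute g(0), g(1), … for moves {4, 7}:
g(0) = mex{} = 0
g(1) = mex{} = 0
g(2) = mex{} = 0
g(3) = mex{} = 0
g(4) = mex{0} = 1
g(5) = mex{0} = 1
g(6) = mex{0} = 1
g(7) = mex{0} = 1
g(8) = mex{0,1} = 2
So g(8) = 2.

2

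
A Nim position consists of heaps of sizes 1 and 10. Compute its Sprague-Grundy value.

11

Nim-sum: 1 ^ 10 = 11.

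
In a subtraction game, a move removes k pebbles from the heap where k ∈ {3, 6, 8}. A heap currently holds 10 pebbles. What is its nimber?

Grundy values for subtraction set {3, 6, 8}:
k:     0  1  2  3  4  5  6  7  8  9 10
g(k):  0  0  0  1  1  1  2  2  2  3  3
So g(10) = 3.

3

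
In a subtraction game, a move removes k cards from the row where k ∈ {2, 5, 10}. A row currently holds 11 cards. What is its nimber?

2

Build the Grundy sequence with g(k) = mex{g(k−s) : s ∈ {2, 5, 10}, s ≤ k}:
k:     0  1  2  3  4  5  6  7  8  9 10 11
g(k):  0  0  1  1  0  2  1  0  0  1  1  2
So g(11) = 2.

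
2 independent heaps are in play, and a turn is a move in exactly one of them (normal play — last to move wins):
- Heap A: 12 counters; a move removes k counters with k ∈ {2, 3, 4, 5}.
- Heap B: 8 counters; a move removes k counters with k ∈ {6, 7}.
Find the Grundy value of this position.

Build the Grundy sequence for heap A with g(k) = mex{g(k−s) : s ∈ {2, 3, 4, 5}, s ≤ k}:
k:     0  1  2  3  4  5  6  7  8  9 10 11 12
g(k):  0  0  1  1  2  2  3  0  0  1  1  2  2
So g(12) = 2.
Grundy values for heap B (subtraction set {6, 7}):
g(0) = mex{} = 0
g(1) = mex{} = 0
g(2) = mex{} = 0
g(3) = mex{} = 0
g(4) = mex{} = 0
g(5) = mex{} = 0
g(6) = mex{0} = 1
g(7) = mex{0} = 1
g(8) = mex{0} = 1
So g(8) = 1.
The value of a disjunctive sum is the nim-sum of the parts.
Combined value = 2 ⊕ 1 = 3.

3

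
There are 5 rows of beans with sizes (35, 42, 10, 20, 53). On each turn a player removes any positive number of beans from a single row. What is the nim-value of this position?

34

Compute the nim-sum pairwise:
35 ⊕ 42 = 9
9 ⊕ 10 = 3
3 ⊕ 20 = 23
23 ⊕ 53 = 34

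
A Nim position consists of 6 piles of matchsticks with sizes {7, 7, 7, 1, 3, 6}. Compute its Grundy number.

Write each in binary and XOR column by column:
  111  (7)
  111  (7)
  111  (7)
  001  (1)
  011  (3)
  110  (6)
  ---
  011  (3)

3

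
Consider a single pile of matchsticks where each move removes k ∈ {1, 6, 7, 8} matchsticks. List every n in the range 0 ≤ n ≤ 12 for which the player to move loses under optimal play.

0, 2, 4

Grundy values for subtraction set {1, 6, 7, 8}:
g(0) = mex{} = 0
g(1) = mex{0} = 1
g(2) = mex{1} = 0
g(3) = mex{0} = 1
g(4) = mex{1} = 0
g(5) = mex{0} = 1
g(6) = mex{0,1} = 2
g(7) = mex{0,1,2} = 3
g(8) = mex{0,1,3} = 2
g(9) = mex{0,1,2} = 3
g(10) = mex{0,1,3} = 2
g(11) = mex{0,1,2} = 3
g(12) = mex{0,1,2,3} = 4
The P-positions (g = 0) in 0..12 are 0, 2, 4.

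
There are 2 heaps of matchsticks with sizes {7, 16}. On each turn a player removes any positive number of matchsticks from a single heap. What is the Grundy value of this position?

23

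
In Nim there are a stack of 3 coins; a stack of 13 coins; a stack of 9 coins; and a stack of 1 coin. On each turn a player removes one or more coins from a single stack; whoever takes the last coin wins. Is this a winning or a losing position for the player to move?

Write each in binary and XOR column by column:
  0011  (3)
  1101  (13)
  1001  (9)
  0001  (1)
  ----
  0110  (6)
The nim-sum is 6 ≠ 0, so this is an N-position: the player to move can win.

Winning position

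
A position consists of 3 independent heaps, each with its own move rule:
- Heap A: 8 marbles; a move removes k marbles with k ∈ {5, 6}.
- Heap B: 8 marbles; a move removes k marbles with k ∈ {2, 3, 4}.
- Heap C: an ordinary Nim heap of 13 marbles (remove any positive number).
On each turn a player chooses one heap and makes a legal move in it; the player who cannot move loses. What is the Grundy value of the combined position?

Build the Grundy sequence for heap A with g(k) = mex{g(k−s) : s ∈ {5, 6}, s ≤ k}:
k:     0  1  2  3  4  5  6  7  8
g(k):  0  0  0  0  0  1  1  1  1
So g(8) = 1.
Build the Grundy sequence for heap B with g(k) = mex{g(k−s) : s ∈ {2, 3, 4}, s ≤ k}:
g(0) = mex{} = 0
g(1) = mex{} = 0
g(2) = mex{0} = 1
g(3) = mex{0} = 1
g(4) = mex{0,1} = 2
g(5) = mex{0,1} = 2
g(6) = mex{1,2} = 0
g(7) = mex{1,2} = 0
g(8) = mex{0,2} = 1
So g(8) = 1.
Heap C is a plain Nim heap of size 13, so its Grundy value is 13.
The value of a disjunctive sum is the nim-sum of the parts.
Combined value = 1 ⊕ 1 ⊕ 13 = 13.

13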